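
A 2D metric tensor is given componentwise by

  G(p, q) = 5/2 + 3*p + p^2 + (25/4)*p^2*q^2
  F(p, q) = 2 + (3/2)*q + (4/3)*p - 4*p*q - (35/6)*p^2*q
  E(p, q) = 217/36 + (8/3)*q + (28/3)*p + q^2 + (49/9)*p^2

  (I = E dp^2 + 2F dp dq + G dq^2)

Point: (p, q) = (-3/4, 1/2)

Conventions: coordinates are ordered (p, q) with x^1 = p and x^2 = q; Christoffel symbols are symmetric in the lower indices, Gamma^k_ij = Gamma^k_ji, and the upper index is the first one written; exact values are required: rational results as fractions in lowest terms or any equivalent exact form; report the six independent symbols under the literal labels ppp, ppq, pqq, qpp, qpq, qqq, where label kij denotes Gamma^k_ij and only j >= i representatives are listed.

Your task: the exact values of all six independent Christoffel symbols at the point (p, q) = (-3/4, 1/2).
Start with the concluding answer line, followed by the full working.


Answer: Gamma_ppp = -18717/33394, Gamma_ppq = 139341/133576, Gamma_pqq = -135/9056, Gamma_qpp = 27414/16697, Gamma_qpq = -41475/33394, Gamma_qqq = 2385/2264

E = 529/144, F = 103/64, G = 433/256 at the point
E_p = 7/6, E_q = 11/3, F_p = 89/24, F_q = 39/32, G_p = -27/32, G_q = 225/64
EG - F^2 = 16697/4608;  g^inv = (4608/16697) * [[433/256, -103/64], [-103/64, 529/144]]
first-kind symbols [ij,l] = (1/2)(d_i g_jl + d_j g_il - d_l g_ij): [pp,p] = E_p/2 = 7/12, [pp,q] = F_p - E_q/2 = 15/8, [pq,p] = E_q/2 = 11/6, [pq,q] = G_p/2 = -27/64, [qq,p] = F_q - G_p/2 = 105/64, [qq,q] = G_q/2 = 225/128
Gamma^p_ij = (G*[ij,p] - F*[ij,q])/(EG - F^2), Gamma^q_ij = (E*[ij,q] - F*[ij,p])/(EG - F^2)


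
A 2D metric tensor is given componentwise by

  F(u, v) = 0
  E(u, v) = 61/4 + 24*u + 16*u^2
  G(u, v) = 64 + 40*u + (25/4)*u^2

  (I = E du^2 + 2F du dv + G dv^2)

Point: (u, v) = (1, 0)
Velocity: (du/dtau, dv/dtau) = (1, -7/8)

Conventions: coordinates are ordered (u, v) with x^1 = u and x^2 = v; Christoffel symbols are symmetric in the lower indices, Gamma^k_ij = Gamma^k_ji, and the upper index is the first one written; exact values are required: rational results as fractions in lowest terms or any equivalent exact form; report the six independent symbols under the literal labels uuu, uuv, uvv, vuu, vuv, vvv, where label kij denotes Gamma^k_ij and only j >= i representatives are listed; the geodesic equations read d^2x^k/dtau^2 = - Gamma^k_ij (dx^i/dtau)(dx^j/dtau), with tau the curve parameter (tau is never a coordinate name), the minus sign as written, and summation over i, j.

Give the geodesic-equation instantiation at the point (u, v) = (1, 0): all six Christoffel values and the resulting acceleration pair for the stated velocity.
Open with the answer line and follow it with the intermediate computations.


Answer: Gamma_uuu = 112/221, Gamma_uuv = 0, Gamma_uvv = -105/221, Gamma_vuu = 0, Gamma_vuv = 5/21, Gamma_vvv = 0; accelerations (d^2u/dtau^2, d^2v/dtau^2) = (-119/832, 5/12)

E = 221/4, F = 0, G = 441/4 at the point
E_u = 56, E_v = 0, F_u = 0, F_v = 0, G_u = 105/2, G_v = 0
EG - F^2 = 97461/16;  g^inv = (16/97461) * [[441/4, 0], [0, 221/4]]
first-kind symbols [ij,l] = (1/2)(d_i g_jl + d_j g_il - d_l g_ij): [uu,u] = E_u/2 = 28, [uu,v] = F_u - E_v/2 = 0, [uv,u] = E_v/2 = 0, [uv,v] = G_u/2 = 105/4, [vv,u] = F_v - G_u/2 = -105/4, [vv,v] = G_v/2 = 0
Gamma^u_ij = (G*[ij,u] - F*[ij,v])/(EG - F^2), Gamma^v_ij = (E*[ij,v] - F*[ij,u])/(EG - F^2)
Gamma_uuu = 112/221, Gamma_uuv = 0, Gamma_uvv = -105/221, Gamma_vuu = 0, Gamma_vuv = 5/21, Gamma_vvv = 0
d^2u/dtau^2 = -(Gamma_uuu*(1)^2 + 2*Gamma_uuv*(1)*(-7/8) + Gamma_uvv*(-7/8)^2) = -119/832
d^2v/dtau^2 = -(Gamma_vuu*(1)^2 + 2*Gamma_vuv*(1)*(-7/8) + Gamma_vvv*(-7/8)^2) = 5/12


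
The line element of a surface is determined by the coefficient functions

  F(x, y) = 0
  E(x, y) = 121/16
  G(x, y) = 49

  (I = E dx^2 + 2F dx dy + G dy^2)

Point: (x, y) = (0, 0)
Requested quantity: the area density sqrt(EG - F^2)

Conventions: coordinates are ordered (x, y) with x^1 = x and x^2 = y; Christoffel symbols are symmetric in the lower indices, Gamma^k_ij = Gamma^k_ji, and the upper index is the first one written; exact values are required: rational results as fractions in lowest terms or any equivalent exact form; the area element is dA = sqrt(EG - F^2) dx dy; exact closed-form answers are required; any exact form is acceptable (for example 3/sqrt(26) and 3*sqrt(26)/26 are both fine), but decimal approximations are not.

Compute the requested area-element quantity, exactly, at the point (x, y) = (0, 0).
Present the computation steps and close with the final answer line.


E = 121/16, F = 0, G = 49; EG - F^2 = 5929/16

Answer: sqrt(EG - F^2) = 77/4


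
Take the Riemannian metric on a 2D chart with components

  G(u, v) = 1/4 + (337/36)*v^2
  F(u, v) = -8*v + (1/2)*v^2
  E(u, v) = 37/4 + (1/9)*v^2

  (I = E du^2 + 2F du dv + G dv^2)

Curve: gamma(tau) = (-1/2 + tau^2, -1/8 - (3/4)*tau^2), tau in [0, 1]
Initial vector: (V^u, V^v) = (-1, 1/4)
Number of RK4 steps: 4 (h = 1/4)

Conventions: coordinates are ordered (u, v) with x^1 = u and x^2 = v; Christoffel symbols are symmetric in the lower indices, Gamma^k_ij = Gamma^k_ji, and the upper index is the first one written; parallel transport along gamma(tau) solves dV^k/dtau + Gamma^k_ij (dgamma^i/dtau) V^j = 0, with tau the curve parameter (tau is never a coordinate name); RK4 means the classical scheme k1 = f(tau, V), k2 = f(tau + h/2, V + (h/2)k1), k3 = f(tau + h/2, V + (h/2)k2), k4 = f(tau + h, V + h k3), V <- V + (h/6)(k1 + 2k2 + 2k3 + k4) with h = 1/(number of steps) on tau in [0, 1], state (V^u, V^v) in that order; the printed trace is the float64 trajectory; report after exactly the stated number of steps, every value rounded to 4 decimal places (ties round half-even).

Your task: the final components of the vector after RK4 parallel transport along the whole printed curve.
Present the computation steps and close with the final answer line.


gamma'(tau) = (2*tau, -(3/2)*tau); f(tau, V)^k = -Gamma^k_ij(gamma(tau)) gamma'^i(tau) V^j; h = 1/4; intermediate values shown to 6 dp
curve data and Christoffel symbols at the stage parameters:
  tau = 0.000000: gamma = (-0.500000, -0.125000), gamma' = (0.000000, 0.000000); Gamma_uuu = -0.005281, Gamma_uuv = -0.002077, Gamma_uvv = -0.769821, Gamma_vuu = 0.048480, Gamma_vuv = 0.005281, Gamma_vvv = -0.995044
  tau = 0.125000: gamma = (-0.484375, -0.136719), gamma' = (0.250000, -0.187500); Gamma_uuu = -0.006172, Gamma_uuv = -0.002378, Gamma_uvv = -0.753613, Gamma_vuu = 0.051765, Gamma_vuv = 0.006172, Gamma_vvv = -1.055424
  tau = 0.250000: gamma = (-0.437500, -0.171875), gamma' = (0.500000, -0.375000); Gamma_uuu = -0.009025, Gamma_uuv = -0.003419, Gamma_uvv = -0.702796, Gamma_vuu = 0.060091, Gamma_vuv = 0.009025, Gamma_vvv = -1.200706
  tau = 0.375000: gamma = (-0.359375, -0.230469), gamma' = (0.750000, -0.562500); Gamma_uuu = -0.014012, Gamma_uuv = -0.005598, Gamma_uvv = -0.618726, Gamma_vuu = 0.069342, Gamma_vuv = 0.014012, Gamma_vvv = -1.338602
  tau = 0.500000: gamma = (-0.250000, -0.312500), gamma' = (1.000000, -0.750000); Gamma_uuu = -0.020655, Gamma_uuv = -0.009434, Gamma_uvv = -0.518349, Gamma_vuu = 0.075048, Gamma_vuv = 0.020655, Gamma_vvv = -1.377946
  tau = 0.625000: gamma = (-0.109375, -0.417969), gamma' = (1.250000, -0.937500); Gamma_uuu = -0.027936, Gamma_uuv = -0.015351, Gamma_uvv = -0.428883, Gamma_vuu = 0.075473, Gamma_vuv = 0.027936, Gamma_vvv = -1.294769
  tau = 0.750000: gamma = (0.062500, -0.546875), gamma' = (1.500000, -1.125000); Gamma_uuu = -0.035071, Gamma_uuv = -0.023639, Gamma_uvv = -0.370224, Gamma_vuu = 0.071957, Gamma_vuv = 0.035071, Gamma_vvv = -1.129397
  tau = 0.875000: gamma = (0.265625, -0.699219), gamma' = (1.750000, -1.312500); Gamma_uuu = -0.041902, Gamma_uuv = -0.034642, Gamma_uvv = -0.348728, Gamma_vuu = 0.066779, Gamma_vuv = 0.041902, Gamma_vvv = -0.934284
  tau = 1.000000: gamma = (0.500000, -0.875000), gamma' = (2.000000, -1.500000); Gamma_uuu = -0.048718, Gamma_uuv = -0.048944, Gamma_uvv = -0.363420, Gamma_vuu = 0.061601, Gamma_vuv = 0.048718, Gamma_vvv = -0.742596
step 0: V^u = -1.0000, V^v = 0.2500
step 1: k1 = (0.000000, 0.000000), k2 = (-0.036274, -0.038075), k3 = (-0.035609, -0.037072), k4 = (-0.066292, -0.082581); V <- V + (h/6)(k1 + 2k2 + 2k3 + k4): V^u = -1.0088, V^v = 0.2403
step 2: k1 = (-0.066178, -0.082387), k2 = (-0.086567, -0.130722), k3 = (-0.084508, -0.125996), k4 = (-0.093188, -0.158761); V <- V + (h/6)(k1 + 2k2 + 2k3 + k4): V^u = -1.0296, V^v = 0.2089
step 3: k1 = (-0.093207, -0.158836), k2 = (-0.093743, -0.165054), k3 = (-0.093447, -0.164078), k4 = (-0.091345, -0.149966); V <- V + (h/6)(k1 + 2k2 + 2k3 + k4): V^u = -1.0529, V^v = 0.1686
step 4: k1 = (-0.091619, -0.150931), k2 = (-0.089096, -0.128689), k3 = (-0.090191, -0.132322), k4 = (-0.086426, -0.110204); V <- V + (h/6)(k1 + 2k2 + 2k3 + k4): V^u = -1.0753, V^v = 0.1359

Answer: V^u = -1.0753, V^v = 0.1359


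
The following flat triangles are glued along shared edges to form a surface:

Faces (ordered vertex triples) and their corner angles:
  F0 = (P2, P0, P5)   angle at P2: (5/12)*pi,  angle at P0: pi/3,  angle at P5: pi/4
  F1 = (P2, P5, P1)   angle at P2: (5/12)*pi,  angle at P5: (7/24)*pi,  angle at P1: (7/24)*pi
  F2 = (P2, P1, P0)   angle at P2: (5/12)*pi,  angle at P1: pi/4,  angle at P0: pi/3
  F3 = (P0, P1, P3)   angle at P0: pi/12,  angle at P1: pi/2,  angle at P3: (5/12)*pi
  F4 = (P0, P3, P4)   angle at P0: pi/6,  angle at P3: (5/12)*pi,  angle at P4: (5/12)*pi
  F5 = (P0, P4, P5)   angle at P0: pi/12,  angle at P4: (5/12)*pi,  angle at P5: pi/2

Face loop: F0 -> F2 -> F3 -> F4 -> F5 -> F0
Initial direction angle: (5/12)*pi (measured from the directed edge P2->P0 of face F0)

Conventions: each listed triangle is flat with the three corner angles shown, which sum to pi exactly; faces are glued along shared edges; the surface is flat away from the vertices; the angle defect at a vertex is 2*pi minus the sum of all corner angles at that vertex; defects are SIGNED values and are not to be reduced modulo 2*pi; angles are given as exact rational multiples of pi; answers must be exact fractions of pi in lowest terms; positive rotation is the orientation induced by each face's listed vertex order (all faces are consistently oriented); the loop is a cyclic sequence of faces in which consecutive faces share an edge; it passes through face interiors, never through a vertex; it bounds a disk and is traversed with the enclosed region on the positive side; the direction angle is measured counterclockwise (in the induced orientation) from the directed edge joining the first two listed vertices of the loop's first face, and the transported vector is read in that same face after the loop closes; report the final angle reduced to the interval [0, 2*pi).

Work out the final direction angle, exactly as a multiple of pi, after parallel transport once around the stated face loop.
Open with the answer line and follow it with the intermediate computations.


Answer: final direction angle = (17/12)*pi

enclosed vertex P0: corner angles sum to pi, defect = 2*pi - pi = pi
the rotation equals the total enclosed defect, so the final angle is initial + defects (mod 2*pi)
final angle = (5/12)*pi + pi = (17/12)*pi (mod 2*pi)


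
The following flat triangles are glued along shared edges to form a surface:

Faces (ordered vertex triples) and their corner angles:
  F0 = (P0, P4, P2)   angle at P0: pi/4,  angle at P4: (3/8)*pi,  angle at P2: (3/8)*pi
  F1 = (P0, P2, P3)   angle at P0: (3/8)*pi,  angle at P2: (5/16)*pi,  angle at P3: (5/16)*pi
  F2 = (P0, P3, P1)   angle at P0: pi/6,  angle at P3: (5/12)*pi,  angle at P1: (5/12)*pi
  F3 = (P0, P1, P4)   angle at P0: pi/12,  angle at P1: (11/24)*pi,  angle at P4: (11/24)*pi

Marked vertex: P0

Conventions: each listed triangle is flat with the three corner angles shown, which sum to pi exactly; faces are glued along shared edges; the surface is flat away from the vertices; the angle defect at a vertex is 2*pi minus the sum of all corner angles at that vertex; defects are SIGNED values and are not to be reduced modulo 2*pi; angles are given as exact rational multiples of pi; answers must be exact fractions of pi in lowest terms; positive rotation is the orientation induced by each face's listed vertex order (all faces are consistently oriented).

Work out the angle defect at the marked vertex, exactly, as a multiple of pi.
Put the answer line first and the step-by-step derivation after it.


Answer: defect(P0) = (9/8)*pi

Sum of corner angles at P0: (7/8)*pi
defect = 2*pi - (7/8)*pi


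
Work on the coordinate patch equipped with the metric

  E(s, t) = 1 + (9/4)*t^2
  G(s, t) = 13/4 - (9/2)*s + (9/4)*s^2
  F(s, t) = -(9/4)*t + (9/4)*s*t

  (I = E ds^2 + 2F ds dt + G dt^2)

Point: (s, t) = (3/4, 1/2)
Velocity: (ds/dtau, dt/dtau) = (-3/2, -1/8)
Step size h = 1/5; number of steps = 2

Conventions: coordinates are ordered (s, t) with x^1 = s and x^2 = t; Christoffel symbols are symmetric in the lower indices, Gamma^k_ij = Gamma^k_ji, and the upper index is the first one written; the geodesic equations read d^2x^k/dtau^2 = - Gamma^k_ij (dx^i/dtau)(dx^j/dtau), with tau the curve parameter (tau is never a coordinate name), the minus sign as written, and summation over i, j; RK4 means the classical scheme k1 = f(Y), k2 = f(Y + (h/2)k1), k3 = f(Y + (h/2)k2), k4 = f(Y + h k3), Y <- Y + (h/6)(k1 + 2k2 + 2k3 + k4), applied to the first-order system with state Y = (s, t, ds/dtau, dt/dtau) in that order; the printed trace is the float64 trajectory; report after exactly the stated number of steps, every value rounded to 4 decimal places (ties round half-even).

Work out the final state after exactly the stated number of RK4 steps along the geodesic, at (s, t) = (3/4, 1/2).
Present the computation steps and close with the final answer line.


f(Y) = (ds/dtau, dt/dtau, -Gamma^s_ij Y'^i Y'^j, -Gamma^t_ij Y'^i Y'^j) with the Gammas evaluated at the stage position; h = 0.200000; intermediate values shown to 6 dp
step 0: s = 0.7500, t = 0.5000, ds/dtau = -1.5000, dt/dtau = -0.1250
step 1:
  k1: at (s, t) = (0.750000, 0.500000), (ds/dtau, dt/dtau) = (-1.500000, -0.125000); Gamma_sss = 0.000000, Gamma_sst = 0.660550, Gamma_stt = 0.000000, Gamma_tss = 0.000000, Gamma_tst = -0.330275, Gamma_ttt = 0.000000; k1 = (-1.500000, -0.125000, -0.247706, 0.123853)
  k2: at (s, t) = (0.600000, 0.487500), (ds/dtau, dt/dtau) = (-1.524771, -0.112615); Gamma_sss = 0.000000, Gamma_sst = 0.578909, Gamma_stt = 0.000000, Gamma_tss = 0.000000, Gamma_tst = -0.475003, Gamma_ttt = 0.000000; k2 = (-1.524771, -0.112615, -0.198811, 0.163127)
  k3: at (s, t) = (0.597523, 0.488739), (ds/dtau, dt/dtau) = (-1.519881, -0.108687); Gamma_sss = 0.000000, Gamma_sst = 0.578185, Gamma_stt = 0.000000, Gamma_tss = 0.000000, Gamma_tst = -0.476137, Gamma_ttt = 0.000000; k3 = (-1.519881, -0.108687, -0.191023, 0.157308)
  k4: at (s, t) = (0.446024, 0.478263), (ds/dtau, dt/dtau) = (-1.538205, -0.093538); Gamma_sss = 0.000000, Gamma_sst = 0.487989, Gamma_stt = 0.000000, Gamma_tss = 0.000000, Gamma_tst = -0.565242, Gamma_ttt = 0.000000; k4 = (-1.538205, -0.093538, -0.140425, 0.162655)
  Y <- Y + (h/6)(k1 + 2k2 + 2k3 + k4): s = 0.4457, t = 0.4780, ds/dtau = -1.5389, dt/dtau = -0.0941
step 2:
  k1: at (s, t) = (0.445750, 0.477962), (ds/dtau, dt/dtau) = (-1.538927, -0.094087); Gamma_sss = 0.000000, Gamma_sst = 0.487674, Gamma_stt = 0.000000, Gamma_tss = 0.000000, Gamma_tst = -0.565512, Gamma_ttt = 0.000000; k1 = (-1.538927, -0.094087, -0.141224, 0.163765)
  k2: at (s, t) = (0.291857, 0.468553), (ds/dtau, dt/dtau) = (-1.553049, -0.077711); Gamma_sss = 0.000000, Gamma_sst = 0.402035, Gamma_stt = 0.000000, Gamma_tss = 0.000000, Gamma_tst = -0.607612, Gamma_ttt = 0.000000; k2 = (-1.553049, -0.077711, -0.097042, 0.146664)
  k3: at (s, t) = (0.290445, 0.470191), (ds/dtau, dt/dtau) = (-1.548631, -0.079421); Gamma_sss = 0.000000, Gamma_sst = 0.402219, Gamma_stt = 0.000000, Gamma_tss = 0.000000, Gamma_tst = -0.606980, Gamma_ttt = 0.000000; k3 = (-1.548631, -0.079421, -0.098941, 0.149310)
  k4: at (s, t) = (0.136024, 0.462078), (ds/dtau, dt/dtau) = (-1.558715, -0.064225); Gamma_sss = 0.000000, Gamma_sst = 0.329018, Gamma_stt = 0.000000, Gamma_tss = 0.000000, Gamma_tst = -0.615186, Gamma_ttt = 0.000000; k4 = (-1.558715, -0.064225, -0.065875, 0.123172)
  Y <- Y + (h/6)(k1 + 2k2 + 2k3 + k4): s = 0.1357, t = 0.4622, ds/dtau = -1.5589, dt/dtau = -0.0648

Answer: s = 0.1357, t = 0.4622, ds/dtau = -1.5589, dt/dtau = -0.0648


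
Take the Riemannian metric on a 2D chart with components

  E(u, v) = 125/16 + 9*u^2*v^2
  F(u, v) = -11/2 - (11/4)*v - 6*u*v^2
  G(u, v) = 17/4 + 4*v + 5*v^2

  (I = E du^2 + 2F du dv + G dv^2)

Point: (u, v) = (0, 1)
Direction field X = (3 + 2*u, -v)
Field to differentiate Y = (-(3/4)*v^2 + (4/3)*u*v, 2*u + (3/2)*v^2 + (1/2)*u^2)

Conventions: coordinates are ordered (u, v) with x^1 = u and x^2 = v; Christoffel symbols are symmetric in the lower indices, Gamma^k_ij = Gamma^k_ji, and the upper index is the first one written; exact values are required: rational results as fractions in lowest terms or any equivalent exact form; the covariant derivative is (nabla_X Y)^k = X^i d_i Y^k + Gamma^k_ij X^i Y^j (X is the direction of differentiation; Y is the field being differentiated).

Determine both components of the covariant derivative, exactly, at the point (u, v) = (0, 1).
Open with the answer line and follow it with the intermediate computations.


Answer: (nabla_X Y)^u = 35123/4538, (nabla_X Y)^v = 10485/2269

E = 125/16, F = -33/4, G = 53/4 at the point
E_u = 0, E_v = 0, F_u = -6, F_v = -11/4, G_u = 0, G_v = 14
EG - F^2 = 2269/64;  g^inv = (64/2269) * [[53/4, 33/4], [33/4, 125/16]]
first-kind symbols [ij,l] = (1/2)(d_i g_jl + d_j g_il - d_l g_ij): [uu,u] = E_u/2 = 0, [uu,v] = F_u - E_v/2 = -6, [uv,u] = E_v/2 = 0, [uv,v] = G_u/2 = 0, [vv,u] = F_v - G_u/2 = -11/4, [vv,v] = G_v/2 = 7
Gamma^u_ij = (G*[ij,u] - F*[ij,v])/(EG - F^2), Gamma^v_ij = (E*[ij,v] - F*[ij,u])/(EG - F^2)
Gamma_uuu = -3168/2269, Gamma_uuv = 0, Gamma_uvv = 1364/2269, Gamma_vuu = -3000/2269, Gamma_vuv = 0, Gamma_vvv = 2048/2269
X = (3, -1), Y = (-3/4, 3/2) at the point


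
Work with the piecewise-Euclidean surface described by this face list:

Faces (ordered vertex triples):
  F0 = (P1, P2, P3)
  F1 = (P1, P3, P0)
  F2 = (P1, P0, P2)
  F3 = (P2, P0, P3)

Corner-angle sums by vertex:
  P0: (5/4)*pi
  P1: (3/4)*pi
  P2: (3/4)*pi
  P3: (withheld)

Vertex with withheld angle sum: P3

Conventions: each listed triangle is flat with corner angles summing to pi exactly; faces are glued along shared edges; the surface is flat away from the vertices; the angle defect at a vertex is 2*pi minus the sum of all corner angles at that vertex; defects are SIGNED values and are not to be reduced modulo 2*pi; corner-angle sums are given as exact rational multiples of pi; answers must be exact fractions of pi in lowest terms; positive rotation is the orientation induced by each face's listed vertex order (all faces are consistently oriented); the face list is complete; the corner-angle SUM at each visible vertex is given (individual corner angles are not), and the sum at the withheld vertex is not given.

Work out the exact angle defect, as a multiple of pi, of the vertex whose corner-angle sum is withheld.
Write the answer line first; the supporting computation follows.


Answer: defect(P3) = (3/4)*pi

V = 4, E = 6, F = 4; chi = V - E + F = 2
Gauss-Bonnet: total defect = 2*pi*chi = 4*pi; visible defects sum to (13/4)*pi


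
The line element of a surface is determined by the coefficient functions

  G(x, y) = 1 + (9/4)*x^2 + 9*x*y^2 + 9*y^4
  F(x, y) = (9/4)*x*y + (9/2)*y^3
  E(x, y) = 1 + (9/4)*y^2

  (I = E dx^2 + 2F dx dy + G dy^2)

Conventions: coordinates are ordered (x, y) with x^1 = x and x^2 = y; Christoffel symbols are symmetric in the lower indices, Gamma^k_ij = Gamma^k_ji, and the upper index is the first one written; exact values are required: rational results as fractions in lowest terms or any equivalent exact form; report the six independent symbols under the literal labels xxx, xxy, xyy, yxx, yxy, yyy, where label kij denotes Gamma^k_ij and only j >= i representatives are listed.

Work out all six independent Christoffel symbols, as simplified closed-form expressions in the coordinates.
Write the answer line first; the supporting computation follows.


Answer: Gamma_xxx = 0, Gamma_xxy = 9*y/(9*x^2 + 36*x*y^2 + 36*y^4 + 9*y^2 + 4), Gamma_xyy = 36*y^2/(9*x^2 + 36*x*y^2 + 36*y^4 + 9*y^2 + 4), Gamma_yxx = 0, Gamma_yxy = (9*x + 18*y^2)/(9*x^2 + 36*x*y^2 + 36*y^4 + 9*y^2 + 4), Gamma_yyy = (36*x*y + 72*y^3)/(9*x^2 + 36*x*y^2 + 36*y^4 + 9*y^2 + 4)

E = 1 + (9/4)*y^2; F = (9/4)*x*y + (9/2)*y^3; G = 1 + (9/4)*x^2 + 9*x*y^2 + 9*y^4
Gamma^k_ij = (1/2) g^{kl} (d_i g_jl + d_j g_il - d_l g_ij), with g^inv = (1/(EG-F^2)) [[G, -F], [-F, E]]
first partials: E_x = 0, E_y = (9/2)*y, F_x = (9/4)*y, F_y = (9/4)*x + (27/2)*y^2, G_x = (9/2)*x + 9*y^2, G_y = 18*x*y + 36*y^3
D = EG - F^2 = 1 + (9/4)*y^2 + (9/4)*x^2 + 9*x*y^2 + 9*y^4
expanded: Gamma^x_xx = (G E_x - 2F F_x + F E_y)/(2D), Gamma^x_xy = (G E_y - F G_x)/(2D), Gamma^x_yy = (2G F_y - G G_x - F G_y)/(2D), Gamma^y_xx = (2E F_x - E E_y - F E_x)/(2D), Gamma^y_xy = (E G_x - F E_y)/(2D), Gamma^y_yy = (E G_y - 2F F_y + F G_x)/(2D); substitute and cancel common factors


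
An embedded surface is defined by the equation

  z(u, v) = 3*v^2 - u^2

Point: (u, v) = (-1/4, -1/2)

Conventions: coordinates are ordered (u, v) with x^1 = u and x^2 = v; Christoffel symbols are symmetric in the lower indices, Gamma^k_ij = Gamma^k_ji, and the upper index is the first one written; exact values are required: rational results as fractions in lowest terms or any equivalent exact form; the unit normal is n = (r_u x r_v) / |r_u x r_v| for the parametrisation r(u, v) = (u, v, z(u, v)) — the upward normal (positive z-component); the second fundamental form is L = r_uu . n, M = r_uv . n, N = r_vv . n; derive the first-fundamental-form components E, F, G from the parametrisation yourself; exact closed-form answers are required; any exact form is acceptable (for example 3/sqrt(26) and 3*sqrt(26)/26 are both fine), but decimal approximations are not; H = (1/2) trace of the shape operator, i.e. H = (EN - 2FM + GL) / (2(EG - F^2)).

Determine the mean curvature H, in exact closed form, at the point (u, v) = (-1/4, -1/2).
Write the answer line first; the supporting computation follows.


Answer: H = -50*sqrt(41)/1681

z_u = 1/2, z_v = -3, z_uu = -2, z_uv = 0, z_vv = 6
E = 5/4, F = -3/2, G = 10; answer radicand W^2 = 41/4
unnormalised second-form numerators: l = -2, m = 0, n = 6; L = l/sqrt(41/4), and similarly M = m/sqrt(W^2), N = n/sqrt(W^2)
H = (E*n - 2*F*m + G*l) / (2*(EG - F^2)*sqrt(W^2)); E*n - 2*F*m + G*l = -25/2, EG - F^2 = 41/4, so H = (-25/41)/sqrt(41/4)


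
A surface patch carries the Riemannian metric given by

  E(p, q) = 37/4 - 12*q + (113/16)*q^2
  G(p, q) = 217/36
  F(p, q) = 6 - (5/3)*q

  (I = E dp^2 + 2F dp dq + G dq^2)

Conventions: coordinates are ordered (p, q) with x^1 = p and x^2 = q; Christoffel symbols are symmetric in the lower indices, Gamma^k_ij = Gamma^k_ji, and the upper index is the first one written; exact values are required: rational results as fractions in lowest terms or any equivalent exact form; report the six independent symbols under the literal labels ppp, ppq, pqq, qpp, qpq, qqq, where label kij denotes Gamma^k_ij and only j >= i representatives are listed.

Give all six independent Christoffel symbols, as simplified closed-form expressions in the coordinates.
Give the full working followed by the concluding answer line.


E = 37/4 - 12*q + (113/16)*q^2; F = 6 - (5/3)*q; G = 217/36
Gamma^k_ij = (1/2) g^{kl} (d_i g_jl + d_j g_il - d_l g_ij), with g^inv = (1/(EG-F^2)) [[G, -F], [-F, E]]
first partials: E_p = 0, E_q = -12 + (113/8)*q, F_p = 0, F_q = -5/3, G_p = 0, G_q = 0
D = EG - F^2 = 2845/144 - (157/3)*q + (22921/576)*q^2
expanded: Gamma^p_pp = (G E_p - 2F F_p + F E_q)/(2D), Gamma^p_pq = (G E_q - F G_p)/(2D), Gamma^p_qq = (2G F_q - G G_p - F G_q)/(2D), Gamma^q_pp = (2E F_p - E E_q - F E_p)/(2D), Gamma^q_pq = (E G_p - F E_q)/(2D), Gamma^q_qq = (E G_q - 2F F_q + F G_p)/(2D); substitute and cancel common factors

Answer: Gamma_ppp = (-6780*q^2 + 30168*q - 20736)/(22921*q^2 - 30144*q + 11380), Gamma_ppq = (24521*q - 20832)/(22921*q^2 - 30144*q + 11380), Gamma_pqq = -17360/(68763*q^2 - 90432*q + 34140), Gamma_qpp = (-114921*q^3 + 292896*q^2 - 316404*q + 127872)/(91684*q^2 - 120576*q + 45520), Gamma_qpq = (6780*q^2 - 30168*q + 20736)/(22921*q^2 - 30144*q + 11380), Gamma_qqq = (5760 - 1600*q)/(22921*q^2 - 30144*q + 11380)


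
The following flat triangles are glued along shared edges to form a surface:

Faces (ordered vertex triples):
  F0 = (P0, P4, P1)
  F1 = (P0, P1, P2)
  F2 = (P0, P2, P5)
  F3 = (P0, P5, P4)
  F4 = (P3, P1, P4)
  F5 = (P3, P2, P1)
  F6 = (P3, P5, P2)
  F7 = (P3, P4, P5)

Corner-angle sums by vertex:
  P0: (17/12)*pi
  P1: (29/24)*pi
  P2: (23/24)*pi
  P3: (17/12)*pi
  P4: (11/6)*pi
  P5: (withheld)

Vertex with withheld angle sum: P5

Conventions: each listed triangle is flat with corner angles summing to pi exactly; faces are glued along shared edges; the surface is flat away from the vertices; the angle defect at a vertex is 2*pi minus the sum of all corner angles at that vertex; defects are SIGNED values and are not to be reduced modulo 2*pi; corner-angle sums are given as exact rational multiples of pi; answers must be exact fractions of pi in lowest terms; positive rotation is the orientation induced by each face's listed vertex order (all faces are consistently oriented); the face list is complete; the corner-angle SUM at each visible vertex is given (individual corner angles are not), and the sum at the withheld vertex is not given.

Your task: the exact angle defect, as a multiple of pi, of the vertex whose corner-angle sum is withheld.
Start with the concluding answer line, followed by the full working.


Answer: defect(P5) = (5/6)*pi

V = 6, E = 12, F = 8; chi = V - E + F = 2
Gauss-Bonnet: total defect = 2*pi*chi = 4*pi; visible defects sum to (19/6)*pi


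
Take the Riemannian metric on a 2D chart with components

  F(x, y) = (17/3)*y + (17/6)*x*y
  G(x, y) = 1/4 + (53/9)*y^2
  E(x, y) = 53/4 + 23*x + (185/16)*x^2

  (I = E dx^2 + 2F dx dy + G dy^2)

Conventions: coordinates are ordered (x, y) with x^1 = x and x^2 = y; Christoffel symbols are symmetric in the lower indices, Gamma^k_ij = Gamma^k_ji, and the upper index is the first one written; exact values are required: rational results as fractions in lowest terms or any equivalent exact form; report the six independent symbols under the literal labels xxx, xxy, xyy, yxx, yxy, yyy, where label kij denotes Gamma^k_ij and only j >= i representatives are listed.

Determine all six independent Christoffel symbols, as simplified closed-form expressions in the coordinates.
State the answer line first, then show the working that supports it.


Answer: Gamma_xxx = (11532*x*y^2 + 555*x + 9920*y^2 + 552)/(11532*x^2*y^2 + 555*x^2 + 19840*x*y^2 + 1104*x + 8816*y^2 + 636), Gamma_xxy = 0, Gamma_xyy = (136*x + 272)/(11532*x^2*y^2 + 555*x^2 + 19840*x*y^2 + 1104*x + 8816*y^2 + 636), Gamma_yxx = (-6324*x*y - 5304*y)/(11532*x^2*y^2 + 555*x^2 + 19840*x*y^2 + 1104*x + 8816*y^2 + 636), Gamma_yxy = 0, Gamma_yyy = (11532*x^2*y + 19840*x*y + 8816*y)/(11532*x^2*y^2 + 555*x^2 + 19840*x*y^2 + 1104*x + 8816*y^2 + 636)

E = 53/4 + 23*x + (185/16)*x^2; F = (17/3)*y + (17/6)*x*y; G = 1/4 + (53/9)*y^2
Gamma^k_ij = (1/2) g^{kl} (d_i g_jl + d_j g_il - d_l g_ij), with g^inv = (1/(EG-F^2)) [[G, -F], [-F, E]]
first partials: E_x = 23 + (185/8)*x, E_y = 0, F_x = (17/6)*y, F_y = 17/3 + (17/6)*x, G_x = 0, G_y = (106/9)*y
D = EG - F^2 = 53/16 + (23/4)*x + (551/12)*y^2 + (185/64)*x^2 + (310/3)*x*y^2 + (961/16)*x^2*y^2
expanded: Gamma^x_xx = (G E_x - 2F F_x + F E_y)/(2D), Gamma^x_xy = (G E_y - F G_x)/(2D), Gamma^x_yy = (2G F_y - G G_x - F G_y)/(2D), Gamma^y_xx = (2E F_x - E E_y - F E_x)/(2D), Gamma^y_xy = (E G_x - F E_y)/(2D), Gamma^y_yy = (E G_y - 2F F_y + F G_x)/(2D); substitute and cancel common factors


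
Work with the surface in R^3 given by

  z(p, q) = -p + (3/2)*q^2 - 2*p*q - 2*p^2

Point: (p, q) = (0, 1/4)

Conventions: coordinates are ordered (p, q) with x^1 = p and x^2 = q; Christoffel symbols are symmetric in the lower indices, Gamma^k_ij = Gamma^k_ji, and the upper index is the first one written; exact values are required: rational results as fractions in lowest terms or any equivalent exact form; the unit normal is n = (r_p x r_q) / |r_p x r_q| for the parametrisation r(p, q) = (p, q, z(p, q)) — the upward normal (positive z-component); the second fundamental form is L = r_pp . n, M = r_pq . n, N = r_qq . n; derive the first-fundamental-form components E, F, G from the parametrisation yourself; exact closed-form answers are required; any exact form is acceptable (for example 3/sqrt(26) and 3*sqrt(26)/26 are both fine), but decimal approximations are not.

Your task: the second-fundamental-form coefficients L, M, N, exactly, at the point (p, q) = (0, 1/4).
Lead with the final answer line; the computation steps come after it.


Answer: L = -16*sqrt(61)/61, M = -8*sqrt(61)/61, N = 12*sqrt(61)/61

z_p = -3/2, z_q = 3/4, z_pp = -4, z_pq = -2, z_qq = 3
E = 13/4, F = -9/8, G = 25/16; answer radicand W^2 = 61/16
unnormalised second-form numerators: l = -4, m = -2, n = 3; L = l/sqrt(61/16), and similarly M = m/sqrt(W^2), N = n/sqrt(W^2)


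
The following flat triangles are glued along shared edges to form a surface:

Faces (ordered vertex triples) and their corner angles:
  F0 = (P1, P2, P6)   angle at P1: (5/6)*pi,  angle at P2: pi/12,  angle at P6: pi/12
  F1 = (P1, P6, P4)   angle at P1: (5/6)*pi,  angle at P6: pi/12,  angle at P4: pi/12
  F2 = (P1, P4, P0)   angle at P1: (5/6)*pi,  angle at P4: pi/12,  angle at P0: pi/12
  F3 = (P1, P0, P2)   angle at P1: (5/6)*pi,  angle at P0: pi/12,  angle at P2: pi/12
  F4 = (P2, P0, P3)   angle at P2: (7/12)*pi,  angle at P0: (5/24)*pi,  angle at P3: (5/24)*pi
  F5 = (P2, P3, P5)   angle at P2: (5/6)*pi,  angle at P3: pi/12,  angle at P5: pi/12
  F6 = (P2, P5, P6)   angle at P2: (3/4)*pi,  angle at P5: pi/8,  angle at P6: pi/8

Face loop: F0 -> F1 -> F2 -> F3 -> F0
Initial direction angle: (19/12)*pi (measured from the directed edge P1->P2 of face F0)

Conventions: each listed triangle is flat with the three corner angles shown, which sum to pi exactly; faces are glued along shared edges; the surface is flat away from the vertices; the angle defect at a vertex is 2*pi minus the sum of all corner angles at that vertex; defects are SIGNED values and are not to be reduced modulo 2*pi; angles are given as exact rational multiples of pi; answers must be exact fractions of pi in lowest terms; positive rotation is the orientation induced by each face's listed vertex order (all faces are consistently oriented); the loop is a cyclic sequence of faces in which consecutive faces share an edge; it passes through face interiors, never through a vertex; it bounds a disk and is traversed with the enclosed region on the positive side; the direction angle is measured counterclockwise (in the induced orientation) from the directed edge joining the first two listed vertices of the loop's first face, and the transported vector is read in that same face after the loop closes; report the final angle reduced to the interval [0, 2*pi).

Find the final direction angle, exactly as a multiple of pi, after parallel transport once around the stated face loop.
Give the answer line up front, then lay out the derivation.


Answer: final direction angle = pi/4

enclosed vertex P1: corner angles sum to (10/3)*pi, defect = 2*pi - (10/3)*pi = (-4/3)*pi
transport around the loop rotates by the sum of enclosed defects; add to the initial angle mod 2*pi
final angle = (19/12)*pi - (4/3)*pi = pi/4 (mod 2*pi)


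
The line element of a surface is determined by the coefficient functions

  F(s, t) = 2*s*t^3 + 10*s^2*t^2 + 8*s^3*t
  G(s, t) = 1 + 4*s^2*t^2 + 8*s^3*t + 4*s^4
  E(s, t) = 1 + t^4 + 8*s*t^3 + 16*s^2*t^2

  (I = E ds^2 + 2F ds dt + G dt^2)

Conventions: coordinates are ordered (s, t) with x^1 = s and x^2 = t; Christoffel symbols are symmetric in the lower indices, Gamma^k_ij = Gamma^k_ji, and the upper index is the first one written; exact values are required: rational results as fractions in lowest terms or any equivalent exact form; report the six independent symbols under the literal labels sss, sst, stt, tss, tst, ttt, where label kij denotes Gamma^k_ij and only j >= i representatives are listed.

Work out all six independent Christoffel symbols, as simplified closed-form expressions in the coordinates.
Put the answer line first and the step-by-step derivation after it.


Answer: Gamma_sss = (16*s*t^2 + 4*t^3)/(4*s^4 + 8*s^3*t + 20*s^2*t^2 + 8*s*t^3 + t^4 + 1), Gamma_sst = (16*s^2*t + 12*s*t^2 + 2*t^3)/(4*s^4 + 8*s^3*t + 20*s^2*t^2 + 8*s*t^3 + t^4 + 1), Gamma_stt = (8*s^2*t + 2*s*t^2)/(4*s^4 + 8*s^3*t + 20*s^2*t^2 + 8*s*t^3 + t^4 + 1), Gamma_tss = (8*s^2*t + 8*s*t^2)/(4*s^4 + 8*s^3*t + 20*s^2*t^2 + 8*s*t^3 + t^4 + 1), Gamma_tst = (8*s^3 + 12*s^2*t + 4*s*t^2)/(4*s^4 + 8*s^3*t + 20*s^2*t^2 + 8*s*t^3 + t^4 + 1), Gamma_ttt = (4*s^3 + 4*s^2*t)/(4*s^4 + 8*s^3*t + 20*s^2*t^2 + 8*s*t^3 + t^4 + 1)

E = 1 + t^4 + 8*s*t^3 + 16*s^2*t^2; F = 2*s*t^3 + 10*s^2*t^2 + 8*s^3*t; G = 1 + 4*s^2*t^2 + 8*s^3*t + 4*s^4
Gamma^k_ij = (1/2) g^{kl} (d_i g_jl + d_j g_il - d_l g_ij), with g^inv = (1/(EG-F^2)) [[G, -F], [-F, E]]
first partials: E_s = 8*t^3 + 32*s*t^2, E_t = 4*t^3 + 24*s*t^2 + 32*s^2*t, F_s = 2*t^3 + 20*s*t^2 + 24*s^2*t, F_t = 6*s*t^2 + 20*s^2*t + 8*s^3, G_s = 8*s*t^2 + 24*s^2*t + 16*s^3, G_t = 8*s^2*t + 8*s^3
D = EG - F^2 = 1 + t^4 + 8*s*t^3 + 20*s^2*t^2 + 8*s^3*t + 4*s^4
expanded: Gamma^s_ss = (G E_s - 2F F_s + F E_t)/(2D), Gamma^s_st = (G E_t - F G_s)/(2D), Gamma^s_tt = (2G F_t - G G_s - F G_t)/(2D), Gamma^t_ss = (2E F_s - E E_t - F E_s)/(2D), Gamma^t_st = (E G_s - F E_t)/(2D), Gamma^t_tt = (E G_t - 2F F_t + F G_s)/(2D); substitute and cancel common factors


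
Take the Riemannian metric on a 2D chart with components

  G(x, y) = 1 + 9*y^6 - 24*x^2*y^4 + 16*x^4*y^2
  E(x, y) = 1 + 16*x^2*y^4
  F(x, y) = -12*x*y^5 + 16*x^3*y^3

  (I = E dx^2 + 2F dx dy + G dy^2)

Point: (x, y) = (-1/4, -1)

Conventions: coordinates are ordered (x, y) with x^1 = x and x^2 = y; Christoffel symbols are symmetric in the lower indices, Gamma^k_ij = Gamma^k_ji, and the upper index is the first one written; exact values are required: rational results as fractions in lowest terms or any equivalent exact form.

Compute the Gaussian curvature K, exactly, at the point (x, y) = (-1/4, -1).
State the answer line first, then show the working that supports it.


Answer: K = -3328/7803

E = 2, F = -11/4, G = 137/16, EG - F^2 = 153/16 at the point
E_x = -8, E_y = -4, F_x = 9, F_y = 57/4, G_x = 11, G_y = -385/8
E_yy = 12, F_xy = -51, G_xx = -36
The intrinsic route: Brioschi's K = (det M1 - det M2)/(EG - F^2)^2.
M1 = [[-E_yy/2 + F_xy - G_xx/2, E_x/2, F_x - E_y/2], [F_y - G_x/2, E, F], [G_y/2, F, G]] = [[-39, -4, 11], [35/4, 2, -11/4], [-385/16, -11/4, 137/16]]; det M1 = -293/4
M2 = [[0, E_y/2, G_x/2], [E_y/2, E, F], [G_x/2, F, G]] = [[0, -2, 11/2], [-2, 2, -11/4], [11/2, -11/4, 137/16]]; det M2 = -137/4
det M1 - det M2 = -39; K = -39 / (153/16)^2 = -3328/7803


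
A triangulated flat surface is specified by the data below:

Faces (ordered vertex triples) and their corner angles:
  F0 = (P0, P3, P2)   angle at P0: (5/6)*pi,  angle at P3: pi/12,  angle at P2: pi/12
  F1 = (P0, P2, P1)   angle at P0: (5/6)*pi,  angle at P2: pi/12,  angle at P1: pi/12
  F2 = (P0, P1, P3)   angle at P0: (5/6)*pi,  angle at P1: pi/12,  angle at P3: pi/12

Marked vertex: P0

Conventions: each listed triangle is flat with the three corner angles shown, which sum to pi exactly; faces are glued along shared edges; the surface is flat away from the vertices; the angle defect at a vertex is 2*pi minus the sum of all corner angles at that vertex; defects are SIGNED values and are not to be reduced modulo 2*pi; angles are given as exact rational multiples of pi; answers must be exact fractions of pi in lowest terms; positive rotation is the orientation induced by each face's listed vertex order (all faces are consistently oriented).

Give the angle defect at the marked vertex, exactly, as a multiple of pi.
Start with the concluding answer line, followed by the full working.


Answer: defect(P0) = -pi/2

Sum of corner angles at P0: (5/2)*pi
defect = 2*pi - (5/2)*pi


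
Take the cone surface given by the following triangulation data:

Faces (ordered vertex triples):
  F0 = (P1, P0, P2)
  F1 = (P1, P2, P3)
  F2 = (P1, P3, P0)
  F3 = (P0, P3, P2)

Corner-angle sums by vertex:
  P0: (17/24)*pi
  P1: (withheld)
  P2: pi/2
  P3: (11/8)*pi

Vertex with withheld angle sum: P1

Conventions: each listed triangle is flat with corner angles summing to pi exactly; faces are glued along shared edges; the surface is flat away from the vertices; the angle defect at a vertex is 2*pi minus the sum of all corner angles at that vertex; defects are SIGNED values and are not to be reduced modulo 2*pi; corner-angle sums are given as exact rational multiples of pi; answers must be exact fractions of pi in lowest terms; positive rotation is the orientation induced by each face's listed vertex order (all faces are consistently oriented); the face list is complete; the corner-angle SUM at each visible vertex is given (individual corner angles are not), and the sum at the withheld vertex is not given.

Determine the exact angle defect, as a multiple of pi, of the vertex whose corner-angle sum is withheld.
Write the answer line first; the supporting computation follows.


Answer: defect(P1) = (7/12)*pi

V = 4, E = 6, F = 4; chi = V - E + F = 2
Gauss-Bonnet: total defect = 2*pi*chi = 4*pi; visible defects sum to (41/12)*pi


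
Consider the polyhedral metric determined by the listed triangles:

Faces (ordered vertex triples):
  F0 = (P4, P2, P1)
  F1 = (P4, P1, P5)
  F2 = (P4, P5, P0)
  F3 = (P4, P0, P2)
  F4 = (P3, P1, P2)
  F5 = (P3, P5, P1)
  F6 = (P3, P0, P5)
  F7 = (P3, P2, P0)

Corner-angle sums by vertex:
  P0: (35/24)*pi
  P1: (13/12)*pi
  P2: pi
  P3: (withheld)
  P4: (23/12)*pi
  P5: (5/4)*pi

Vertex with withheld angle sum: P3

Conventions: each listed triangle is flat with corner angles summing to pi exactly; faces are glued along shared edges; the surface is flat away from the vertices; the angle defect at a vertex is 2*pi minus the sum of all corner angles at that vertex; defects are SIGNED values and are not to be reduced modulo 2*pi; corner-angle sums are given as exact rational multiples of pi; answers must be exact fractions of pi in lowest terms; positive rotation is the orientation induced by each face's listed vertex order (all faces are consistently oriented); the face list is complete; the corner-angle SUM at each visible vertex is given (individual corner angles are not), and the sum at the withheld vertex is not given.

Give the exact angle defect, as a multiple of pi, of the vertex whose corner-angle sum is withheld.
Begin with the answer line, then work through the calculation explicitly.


Answer: defect(P3) = (17/24)*pi

V = 6, E = 12, F = 8; chi = V - E + F = 2
Gauss-Bonnet: total defect = 2*pi*chi = 4*pi; visible defects sum to (79/24)*pi


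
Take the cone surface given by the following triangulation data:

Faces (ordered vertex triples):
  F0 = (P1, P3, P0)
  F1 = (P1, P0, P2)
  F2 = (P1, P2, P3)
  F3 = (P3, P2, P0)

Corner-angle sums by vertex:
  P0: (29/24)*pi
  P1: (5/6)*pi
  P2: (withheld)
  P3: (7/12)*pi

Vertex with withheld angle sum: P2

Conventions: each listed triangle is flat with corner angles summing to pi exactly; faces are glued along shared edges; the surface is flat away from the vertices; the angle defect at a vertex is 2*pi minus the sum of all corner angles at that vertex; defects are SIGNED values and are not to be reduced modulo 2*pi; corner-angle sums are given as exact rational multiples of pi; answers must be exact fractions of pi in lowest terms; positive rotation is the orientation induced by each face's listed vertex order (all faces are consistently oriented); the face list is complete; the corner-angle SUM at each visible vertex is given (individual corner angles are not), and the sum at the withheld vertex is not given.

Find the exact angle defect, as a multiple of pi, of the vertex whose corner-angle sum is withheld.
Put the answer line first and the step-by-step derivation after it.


Answer: defect(P2) = (5/8)*pi

V = 4, E = 6, F = 4; chi = V - E + F = 2
Gauss-Bonnet: total defect = 2*pi*chi = 4*pi; visible defects sum to (27/8)*pi
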